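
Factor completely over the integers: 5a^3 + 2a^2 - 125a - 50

(5a + 2)(a + 5)(a - 5)

Testing divisors of the constant over divisors of the leading coefficient, a = 5 is a root, so (a - 5) divides it; the quotient is 5a^2 + 27a + 10.
The remaining quadratic factors as (a + 5)(5a + 2).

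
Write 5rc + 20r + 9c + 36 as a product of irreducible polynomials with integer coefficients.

Group as (5rc + 20r) + (9c + 36) = 5r(c + 4) + 9(c + 4).
Both groups share the factor (c + 4).

(5r + 9)(c + 4)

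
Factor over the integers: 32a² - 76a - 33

Need a pair with product 32·(-33) = -1056 and sum -76: that's -88 and 12.
Split the middle term: 32a² - 88a + 12a - 33 = 8a(4a - 11) + 3(4a - 11).

(4a - 11)(8a + 3)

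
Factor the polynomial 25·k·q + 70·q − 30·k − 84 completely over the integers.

(5·k + 14)·(5·q − 6)

Group as (25·k·q − 30·k) + (70·q − 84) = 5·k·(5·q − 6) + 14·(5·q − 6).
Both groups share the factor (5·q − 6).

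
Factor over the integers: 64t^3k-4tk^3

4kt(4t-k)(4t+k)

Every term has a factor of 4tk. Then 16t^2-k^2 = (4t)² − (k)².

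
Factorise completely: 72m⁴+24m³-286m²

Pull out the common factor 2m², then factor the remaining trinomial.

2m²(6m+13)(6m-11)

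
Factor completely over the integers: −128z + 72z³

8z(3z + 4)(3z − 4)

Every term has a factor of 8z. Then 9z² − 16 = (3z)² − (4)².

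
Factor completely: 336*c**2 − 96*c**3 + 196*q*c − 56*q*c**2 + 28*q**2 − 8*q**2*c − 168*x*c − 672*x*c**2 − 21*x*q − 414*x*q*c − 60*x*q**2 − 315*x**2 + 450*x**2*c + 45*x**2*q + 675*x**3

Group: 15*x*(45*x**2 + 15*x*q + 66*x*c − 21*x + 2*q*c − 7*q + 8*c**2 − 28*c) + (−4*q − 12*c)*(45*x**2 + 15*x*q + 66*x*c − 21*x + 2*q*c − 7*q + 8*c**2 − 28*c); both groups contain (45*x**2 + 15*x*q + 66*x*c − 21*x + 2*q*c − 7*q + 8*c**2 − 28*c), so (15*x − 4*q − 12*c) is a factor with cofactor 45*x**2 + 15*x*q + 66*x*c − 21*x + 2*q*c − 7*q + 8*c**2 − 28*c.
The cofactor groups again: 45*x**2 + 15*x*q + 66*x*c − 21*x + 2*q*c − 7*q + 8*c**2 − 28*c = 3*x*(15*x + 2*c − 7) + (q + 4*c)*(15*x + 2*c − 7); both groups contain (15*x + 2*c − 7), giving (3*x + q + 4*c)*(15*x + 2*c − 7).

(15*x − 4*q − 12*c)*(15*x + 2*c − 7)*(3*x + q + 4*c)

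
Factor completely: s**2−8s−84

(s+6)(s−14)

Two integers with product −84 and sum −8 are 6 and −14.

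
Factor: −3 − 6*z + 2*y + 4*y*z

(2*y − 3)*(2*z + 1)

Group as (4*y*z + 2*y) + (−6*z − 3) = 2*y*(2*z + 1) − 3*(2*z + 1).
Both groups share the factor (2*z + 1).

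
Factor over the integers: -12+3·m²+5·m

Need a pair with product 3·(-12) = -36 and sum 5: that's 9 and -4.
Split the middle term: 3·m²+9·m - 4·m-12 = 3·m·(m+3) - 4·(m+3).

(3·m-4)·(m+3)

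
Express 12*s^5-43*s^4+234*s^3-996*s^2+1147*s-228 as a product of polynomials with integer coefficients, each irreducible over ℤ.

(3*s-4)*(4*s-1)*(s-3)*(s^2+s+19)

By the rational root theorem, s = 3 is a root, giving the factor (s-3) and quotient 12*s^4-7*s^3+213*s^2-357*s+76.
Next, s = 4/3 is a root, so (3*s-4) divides it; the quotient is 4*s^3+3*s^2+75*s-19.
Then s = 1/4 is a root, giving the factor (4*s-1) and quotient s^2+s+19.
The quadratic s^2+s+19 has discriminant -75 < 0 and is irreducible over ℤ.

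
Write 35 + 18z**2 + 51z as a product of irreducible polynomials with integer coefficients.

Need a pair with product 18·35 = 630 and sum 51: that's 21 and 30.
Split the middle term: 18z**2 + 21z + 30z + 35 = 3z(6z + 7) + 5(6z + 7).

(3z + 5)(6z + 7)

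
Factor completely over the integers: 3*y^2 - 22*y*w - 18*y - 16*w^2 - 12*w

Group: y*(3*y + 2*w) + (-8*w - 6)*(3*y + 2*w); both groups contain (3*y + 2*w).

(y - 8*w - 6)*(3*y + 2*w)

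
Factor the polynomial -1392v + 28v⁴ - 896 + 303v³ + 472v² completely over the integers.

(4v - 7)(7v + 4)(v + 4)(v + 8)

Among the possible rational roots, v = -4 is a root, so (v + 4) divides it; the quotient is 28v³ + 191v² - 292v - 224.
Next, v = 7/4 is a root, giving the factor (4v - 7) and quotient 7v² + 60v + 32.
The remaining quadratic factors as (7v + 4)(v + 8).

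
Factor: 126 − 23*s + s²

Two integers with product 126 and sum −23 are −9 and −14.

(s − 14)*(s − 9)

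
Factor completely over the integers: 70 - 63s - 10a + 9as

(9s - 10)(a - 7)

Group as (9as - 10a) + (-63s + 70) = a(9s - 10) - 7(9s - 10).
Both groups share the factor (9s - 10).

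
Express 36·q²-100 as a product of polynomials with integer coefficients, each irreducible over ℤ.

Pull out the common factor 4; 9·q²-25 is a difference of squares.

4·(3·q+5)·(3·q-5)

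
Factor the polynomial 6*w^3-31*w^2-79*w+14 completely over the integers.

By the rational root theorem, w = 7 is a root, so (w-7) divides it; the quotient is 6*w^2+11*w-2.
The remaining quadratic factors as (w+2)(6*w-1).

(6*w-1)*(w+2)*(w-7)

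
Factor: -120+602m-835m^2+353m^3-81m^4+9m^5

(3m-1)(3m-2)(m-4)(m^2-4m+15)

Trying the rational-root candidates, m = 4 is a root, so (m-4) divides it; the quotient is 9m^4-45m^3+173m^2-143m+30.
Then m = 2/3 is a root, so (3m-2) is a factor; dividing leaves 3m^3-13m^2+49m-15.
Continuing, m = 1/3 is a root, so (3m-1) divides it; the quotient is m^2-4m+15.
The quadratic m^2-4m+15 has discriminant -44 < 0 and is irreducible over ℤ.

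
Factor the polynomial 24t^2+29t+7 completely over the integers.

Need a pair with product 24·7 = 168 and sum 29: that's 8 and 21.
Split the middle term: 24t^2+8t + 21t+7 = 8t(3t+1) + 7(3t+1).

(3t+1)(8t+7)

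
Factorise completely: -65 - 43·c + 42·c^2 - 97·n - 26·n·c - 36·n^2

-(9·n - 7·c + 13)·(4·n + 6·c + 5)

Group: -4·n·(9·n - 7·c + 13) + (-6·c - 5)·(9·n - 7·c + 13); both groups contain (9·n - 7·c + 13).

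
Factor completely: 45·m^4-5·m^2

5·m^2·(3·m+1)·(3·m-1)

Factor out 5·m^2, leaving 9·m^2-1, which is a difference of two squares.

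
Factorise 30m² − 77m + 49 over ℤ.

Need a pair with product 30·49 = 1470 and sum −77: that's −35 and −42.
Split the middle term: 30m² − 35m − 42m + 49 = 5m(6m − 7) − 7(6m − 7).

(5m − 7)(6m − 7)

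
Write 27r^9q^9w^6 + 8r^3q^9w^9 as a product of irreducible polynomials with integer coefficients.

q^9r^3w^6(3r^2 + 2w)(9r^4 - 6r^2w + 4w^2)

Pull out the common factor r^3q^9w^6, leaving 27r^6 + 8w^3.
Recognize a sum of cubes with the parts 2w and 3r^2.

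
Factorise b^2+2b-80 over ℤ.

(b+10)(b-8)

Two integers with product -80 and sum 2 are 10 and -8.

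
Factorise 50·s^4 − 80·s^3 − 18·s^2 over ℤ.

2·s^2·(5·s + 1)·(5·s − 9)

Pull out the common factor 2·s^2, then factor the remaining trinomial.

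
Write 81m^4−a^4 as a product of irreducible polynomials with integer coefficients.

(3m−a)(3m+a)(9m^2+a^2)

Difference of squares twice: with A = 3m and B = a, A⁴ − B⁴ = (A² − B²)(A² + B²), and A² − B² factors again.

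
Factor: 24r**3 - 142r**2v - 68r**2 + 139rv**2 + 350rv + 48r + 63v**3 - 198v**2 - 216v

Group: 4r(6r**2 - 25rv - 8r - 9v**2 + 36v) + (-7v - 6)(6r**2 - 25rv - 8r - 9v**2 + 36v); both groups contain (6r**2 - 25rv - 8r - 9v**2 + 36v), so (4r - 7v - 6) is a factor with cofactor 6r**2 - 25rv - 8r - 9v**2 + 36v.
The cofactor groups again: 6r**2 - 25rv - 8r - 9v**2 + 36v = 2r(3r + v - 4) - 9v(3r + v - 4); both groups contain (3r + v - 4), giving (2r - 9v)(3r + v - 4).

(2r - 9v)(3r + v - 4)(4r - 7v - 6)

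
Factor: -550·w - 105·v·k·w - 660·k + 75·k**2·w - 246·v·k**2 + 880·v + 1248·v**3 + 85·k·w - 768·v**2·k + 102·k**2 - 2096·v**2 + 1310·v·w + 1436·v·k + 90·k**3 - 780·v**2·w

(12·v - 3·k - 10)·(8·v - 6·k - 5·w)·(13·v + 5·k - 11)

Group: 12·v·(104·v**2 - 38·v·k - 65·v·w - 88·v - 30·k**2 - 25·k·w + 66·k + 55·w) + (-3·k - 10)·(104·v**2 - 38·v·k - 65·v·w - 88·v - 30·k**2 - 25·k·w + 66·k + 55·w); both groups contain (104·v**2 - 38·v·k - 65·v·w - 88·v - 30·k**2 - 25·k·w + 66·k + 55·w), so (12·v - 3·k - 10) is a factor with cofactor 104·v**2 - 38·v·k - 65·v·w - 88·v - 30·k**2 - 25·k·w + 66·k + 55·w.
The cofactor groups again: 104·v**2 - 38·v·k - 65·v·w - 88·v - 30·k**2 - 25·k·w + 66·k + 55·w = 8·v·(13·v + 5·k - 11) + (-6·k - 5·w)·(13·v + 5·k - 11); both groups contain (13·v + 5·k - 11), giving (8·v - 6·k - 5·w)·(13·v + 5·k - 11).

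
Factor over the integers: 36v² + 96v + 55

Need a pair with product 36·55 = 1980 and sum 96: that's 30 and 66.
Split the middle term: 36v² + 30v + 66v + 55 = 6v(6v + 5) + 11(6v + 5).

(6v + 11)(6v + 5)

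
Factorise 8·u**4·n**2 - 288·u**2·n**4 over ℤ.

Factor out 8·u**2·n**2, leaving u**2 - 36·n**2, which is a difference of two squares.

8·n**2·u**2·(u - 6·n)·(u + 6·n)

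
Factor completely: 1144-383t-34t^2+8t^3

(2t+13)(4t-11)(t-8)

Among the possible rational roots, t = -13/2 is a root, giving the factor (2t+13) and quotient 4t^2-43t+88.
The remaining quadratic factors as (t-8)(4t-11).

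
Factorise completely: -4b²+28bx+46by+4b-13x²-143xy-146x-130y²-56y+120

-(2b-13x-13y+10)(2b-x-10y-12)

Group: -2b(2b-13x-13y+10) + (x+10y+12)(2b-13x-13y+10); both groups contain (2b-13x-13y+10).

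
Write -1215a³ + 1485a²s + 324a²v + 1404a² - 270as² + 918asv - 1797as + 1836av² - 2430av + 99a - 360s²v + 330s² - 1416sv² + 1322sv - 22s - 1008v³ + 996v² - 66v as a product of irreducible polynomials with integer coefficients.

-(15a - 15s - 14v + 1)(9a + 12v - 11)(9a - 2s - 6v)

Group: 9a(-135a² + 165as + 216av - 9a - 30s² - 118sv + 2s - 84v² + 6v) + (12v - 11)(-135a² + 165as + 216av - 9a - 30s² - 118sv + 2s - 84v² + 6v); both groups contain (-135a² + 165as + 216av - 9a - 30s² - 118sv + 2s - 84v² + 6v), so (9a + 12v - 11) is a factor with cofactor -135a² + 165as + 216av - 9a - 30s² - 118sv + 2s - 84v² + 6v.
The cofactor groups again: -135a² + 165as + 216av - 9a - 30s² - 118sv + 2s - 84v² + 6v = -15a(9a - 2s - 6v) + (15s + 14v - 1)(9a - 2s - 6v); both groups contain (9a - 2s - 6v), giving -(15a - 15s - 14v + 1)(9a - 2s - 6v).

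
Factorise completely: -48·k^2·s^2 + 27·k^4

3·k^2·(3·k + 4·s)·(3·k - 4·s)

Every term has a factor of 3·k^2. Then 9·k^2 - 16·s^2 = (3·k)² − (4·s)².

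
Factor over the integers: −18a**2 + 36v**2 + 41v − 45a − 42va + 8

(4v − 6a + 1)(9v + 3a + 8)

Group: 9v(4v − 6a + 1) + (3a + 8)(4v − 6a + 1); both groups contain (4v − 6a + 1).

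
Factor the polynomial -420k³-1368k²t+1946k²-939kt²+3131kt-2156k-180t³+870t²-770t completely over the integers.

Group: 14k(-30k²-87kt+139k-36t²+174t-154) + 5t(-30k²-87kt+139k-36t²+174t-154); both groups contain (-30k²-87kt+139k-36t²+174t-154), so (14k+5t) is a factor with cofactor -30k²-87kt+139k-36t²+174t-154.
The cofactor groups again: -30k²-87kt+139k-36t²+174t-154 = -5k(6k+3t-11) + (-12t+14)(6k+3t-11); both groups contain (6k+3t-11), giving -(5k+12t-14)(6k+3t-11).

-(14k+5t)(5k+12t-14)(6k+3t-11)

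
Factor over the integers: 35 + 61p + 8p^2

(8p + 5)(p + 7)

Need a pair with product 8·35 = 280 and sum 61: that's 56 and 5.
Split the middle term: 8p^2 + 56p + 5p + 35 = 8p(p + 7) + 5(p + 7).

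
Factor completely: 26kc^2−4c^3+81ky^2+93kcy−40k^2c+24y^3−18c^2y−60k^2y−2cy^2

−(5k−2c−8y)(4k−c+y)(2c+3y)

Group: 4k(−10kc−15ky+4c^2+22cy+24y^2) + (−c+y)(−10kc−15ky+4c^2+22cy+24y^2); both groups contain (−10kc−15ky+4c^2+22cy+24y^2), so (4k−c+y) is a factor with cofactor −10kc−15ky+4c^2+22cy+24y^2.
The cofactor groups again: −10kc−15ky+4c^2+22cy+24y^2 = −2c(5k−2c−8y) − 3y(5k−2c−8y); both groups contain (5k−2c−8y), giving −(2c+3y)(5k−2c−8y).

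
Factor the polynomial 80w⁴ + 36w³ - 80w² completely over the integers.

Pull out the common factor 4w², then factor the remaining trinomial.

4w²(4w + 5)(5w - 4)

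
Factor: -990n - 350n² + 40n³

Pull out the common factor 10n, then factor the remaining trinomial.

10n(4n + 9)(n - 11)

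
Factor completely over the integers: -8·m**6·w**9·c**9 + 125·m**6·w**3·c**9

Every term has a factor of m**6·w**3·c**9; factoring it out leaves -8·w**6 + 125.
Recognize a difference of cubes with the parts 5 and 2·w**2.

-c**9·m**6·w**3·(2·w**2 - 5)·(4·w**4 + 10·w**2 + 25)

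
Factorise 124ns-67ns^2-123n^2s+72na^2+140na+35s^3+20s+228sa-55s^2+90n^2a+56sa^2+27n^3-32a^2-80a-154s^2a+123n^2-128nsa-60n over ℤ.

Group: 9n(3n^2-16ns+10na+15n+5s^2-22sa-5s+8a^2+20a) + (7s-4)(3n^2-16ns+10na+15n+5s^2-22sa-5s+8a^2+20a); both groups contain (3n^2-16ns+10na+15n+5s^2-22sa-5s+8a^2+20a), so (9n+7s-4) is a factor with cofactor 3n^2-16ns+10na+15n+5s^2-22sa-5s+8a^2+20a.
The cofactor groups again: 3n^2-16ns+10na+15n+5s^2-22sa-5s+8a^2+20a = 3n(n-5s+2a+5) + (-s+4a)(n-5s+2a+5); both groups contain (n-5s+2a+5), giving (3n-s+4a)(n-5s+2a+5).

(n-5s+2a+5)(3n-s+4a)(9n+7s-4)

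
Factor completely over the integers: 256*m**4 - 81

(4*m)⁴ − (3)⁴ = ((4*m)² − (3)²)((4*m)² + (3)²); the first factor splits again, the second (16*m**2 + 9) is irreducible.

(4*m + 3)*(4*m - 3)*(16*m**2 + 9)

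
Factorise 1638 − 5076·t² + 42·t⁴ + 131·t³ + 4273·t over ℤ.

By the rational root theorem, t = −2/7 is a root, so (7·t + 2) divides it; the quotient is 6·t³ + 17·t² − 730·t + 819.
Then t = 9 is a root, giving the factor (t − 9) and quotient 6·t² + 71·t − 91.
The remaining quadratic factors as (6·t − 7)(t + 13).

(6·t − 7)·(7·t + 2)·(t + 13)·(t − 9)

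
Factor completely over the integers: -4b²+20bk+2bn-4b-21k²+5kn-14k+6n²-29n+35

Group: -2b(2b-3k+2n-5) + (7k+3n-7)(2b-3k+2n-5); both groups contain (2b-3k+2n-5).

-(2b-3k+2n-5)(2b-7k-3n+7)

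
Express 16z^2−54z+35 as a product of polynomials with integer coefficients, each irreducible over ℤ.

Need a pair with product 16·35 = 560 and sum −54: that's −14 and −40.
Split the middle term: 16z^2−14z − 40z+35 = 2z(8z−7) − 5(8z−7).

(2z−5)(8z−7)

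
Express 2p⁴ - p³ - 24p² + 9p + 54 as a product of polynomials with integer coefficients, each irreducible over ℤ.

(2p + 3)(p + 3)(p - 2)(p - 3)

Among the possible rational roots, p = 2 is a root, so (p - 2) is a factor; dividing leaves 2p³ + 3p² - 18p - 27.
Next, p = -3 is a root, giving the factor (p + 3) and quotient 2p² - 3p - 9.
The remaining quadratic factors as (p - 3)(2p + 3).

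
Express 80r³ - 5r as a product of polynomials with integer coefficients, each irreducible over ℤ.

Pull out the common factor 5r; 16r² - 1 is a difference of squares.

5r(4r + 1)(4r - 1)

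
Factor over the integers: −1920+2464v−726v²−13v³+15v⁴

By the rational root theorem, v = −8 is a root, so (v+8) divides it; the quotient is 15v³−133v²+338v−240.
Next, v = 5 is a root, so (v−5) divides it; the quotient is 15v²−58v+48.
The remaining quadratic factors as (5v−6)(3v−8).

(3v−8)(5v−6)(v+8)(v−5)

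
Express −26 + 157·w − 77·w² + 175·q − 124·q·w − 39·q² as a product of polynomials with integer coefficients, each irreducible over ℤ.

−(13·q + 11·w − 2)·(3·q + 7·w − 13)

Group: −3·q·(13·q + 11·w − 2) + (−7·w + 13)·(13·q + 11·w − 2); both groups contain (13·q + 11·w − 2).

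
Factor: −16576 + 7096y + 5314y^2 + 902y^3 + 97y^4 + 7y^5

(7y − 8)(y + 4)(y + 7)(y^2 + 4y + 74)

Among the possible rational roots, y = −7 is a root, so (y + 7) divides it; the quotient is 7y^4 + 48y^3 + 566y^2 + 1352y − 2368.
Next, y = 8/7 is a root, so (7y − 8) is a factor; dividing leaves y^3 + 8y^2 + 90y + 296.
Next, y = −4 is a root, so (y + 4) is a factor; dividing leaves y^2 + 4y + 74.
The quadratic y^2 + 4y + 74 has discriminant −280 < 0 and is irreducible over ℤ.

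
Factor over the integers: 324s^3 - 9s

Every term has a factor of 9s. Then 36s^2 - 1 = (6s)² − (1)².

9s(6s + 1)(6s - 1)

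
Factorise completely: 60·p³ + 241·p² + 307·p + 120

(3·p + 5)·(4·p + 3)·(5·p + 8)

Among the possible rational roots, p = -5/3 is a root, so (3·p + 5) is a factor; dividing leaves 20·p² + 47·p + 24.
The remaining quadratic factors as (4·p + 3)(5·p + 8).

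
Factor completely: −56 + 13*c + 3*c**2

Need a pair with product 3·(−56) = −168 and sum 13: that's 21 and −8.
Split the middle term: 3*c**2 + 21*c − 8*c − 56 = 3*c*(c + 7) − 8*(c + 7).

(3*c − 8)*(c + 7)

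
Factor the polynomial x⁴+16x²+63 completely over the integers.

(x²+7)(x²+9)

Substitute u = x² to get a quadratic in u, then factor.
x²+9 is irreducible over ℤ (sum of squares).
x²+7 is irreducible over ℤ (always positive, so no real roots).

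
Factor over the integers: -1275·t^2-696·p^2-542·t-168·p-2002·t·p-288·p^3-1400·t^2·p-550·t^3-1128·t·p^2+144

-(10·t+12·p+9)·(5·t+4·p+8)·(11·t+6·p-2)

Group: 10·t·(-55·t^2-74·t·p-78·t-24·p^2-40·p+16) + (12·p+9)·(-55·t^2-74·t·p-78·t-24·p^2-40·p+16); both groups contain (-55·t^2-74·t·p-78·t-24·p^2-40·p+16), so (10·t+12·p+9) is a factor with cofactor -55·t^2-74·t·p-78·t-24·p^2-40·p+16.
The cofactor groups again: -55·t^2-74·t·p-78·t-24·p^2-40·p+16 = -11·t·(5·t+4·p+8) + (-6·p+2)·(5·t+4·p+8); both groups contain (5·t+4·p+8), giving -(11·t+6·p-2)·(5·t+4·p+8).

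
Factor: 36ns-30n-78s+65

(6n-13)(6s-5)

Group as (36ns-30n) + (-78s+65) = 6n(6s-5) - 13(6s-5).
Both groups share the factor (6s-5).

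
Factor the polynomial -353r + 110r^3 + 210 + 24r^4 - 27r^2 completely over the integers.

Trying the rational-root candidates, r = -7/2 is a root, giving the factor (2r + 7) and quotient 12r^3 + 13r^2 - 59r + 30.
Then r = 2/3 is a root, giving the factor (3r - 2) and quotient 4r^2 + 7r - 15.
The remaining quadratic factors as (r + 3)(4r - 5).

(2r + 7)(3r - 2)(4r - 5)(r + 3)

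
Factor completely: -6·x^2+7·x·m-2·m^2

Group: -3·x·(2·x-m) + 2·m·(2·x-m); both groups contain (2·x-m).

-(3·x-2·m)·(2·x-m)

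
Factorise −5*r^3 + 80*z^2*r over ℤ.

5*r*(4*z − r)*(4*z + r)

Pull out the common factor 5*r; 16*z^2 − r^2 is a difference of squares.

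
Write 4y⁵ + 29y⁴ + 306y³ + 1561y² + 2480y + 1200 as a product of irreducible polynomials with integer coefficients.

(4y + 5)(y + 1)(y + 4)(y² + y + 60)

Among the possible rational roots, y = -1 is a root, giving the factor (y + 1) and quotient 4y⁴ + 25y³ + 281y² + 1280y + 1200.
Then y = -4 is a root, so (y + 4) divides it; the quotient is 4y³ + 9y² + 245y + 300.
Continuing, y = -5/4 is a root, so (4y + 5) divides it; the quotient is y² + y + 60.
The quadratic y² + y + 60 has discriminant -239 < 0 and is irreducible over ℤ.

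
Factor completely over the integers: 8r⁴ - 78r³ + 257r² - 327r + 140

Testing divisors of the constant over divisors of the leading coefficient, r = 1 is a root, so (r - 1) is a factor; dividing leaves 8r³ - 70r² + 187r - 140.
Continuing, r = 4 is a root, so (r - 4) is a factor; dividing leaves 8r² - 38r + 35.
The remaining quadratic factors as (2r - 7)(4r - 5).

(2r - 7)(4r - 5)(r - 1)(r - 4)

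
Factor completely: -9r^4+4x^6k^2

Recognize a difference of squares with the parts 2x^3k and 3r^2.

-(3r^2-2x^3k)(3r^2+2x^3k)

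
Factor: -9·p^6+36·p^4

Every term has a factor of 9·p^4; factoring it out leaves -p^2+4.
Recognize a difference of squares with the parts 2 and p.

-9·p^4·(p+2)·(p-2)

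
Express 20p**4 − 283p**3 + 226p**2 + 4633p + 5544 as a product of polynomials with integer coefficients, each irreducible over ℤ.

(4p + 9)(5p + 8)(p − 11)(p − 7)

By the rational root theorem, p = −9/4 is a root, so (4p + 9) divides it; the quotient is 5p**3 − 82p**2 + 241p + 616.
Next, p = 11 is a root, so (p − 11) divides it; the quotient is 5p**2 − 27p − 56.
The remaining quadratic factors as (5p + 8)(p − 7).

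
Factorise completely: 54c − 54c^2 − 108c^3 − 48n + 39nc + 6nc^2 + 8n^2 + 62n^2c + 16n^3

(8n − 9c)(n + 2c + 2)(2n + 6c − 3)

Group: n(16n^2 + 30nc − 24n − 54c^2 + 27c) + (2c + 2)(16n^2 + 30nc − 24n − 54c^2 + 27c); both groups contain (16n^2 + 30nc − 24n − 54c^2 + 27c), so (n + 2c + 2) is a factor with cofactor 16n^2 + 30nc − 24n − 54c^2 + 27c.
The cofactor groups again: 16n^2 + 30nc − 24n − 54c^2 + 27c = 8n(2n + 6c − 3) − 9c(2n + 6c − 3); both groups contain (2n + 6c − 3), giving (8n − 9c)(2n + 6c − 3).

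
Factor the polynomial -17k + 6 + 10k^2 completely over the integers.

(2k - 1)(5k - 6)

Need a pair with product 10·6 = 60 and sum -17: that's -12 and -5.
Split the middle term: 10k^2 - 12k - 5k + 6 = 2k(5k - 6) - (5k - 6).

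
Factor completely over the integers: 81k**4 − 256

(3k + 4)(3k − 4)(9k**2 + 16)

(3k)⁴ − (4)⁴ = ((3k)² − (4)²)((3k)² + (4)²); the first factor splits again, the second (9k**2 + 16) is irreducible.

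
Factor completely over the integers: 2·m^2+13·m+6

(2·m+1)·(m+6)

Need a pair with product 2·6 = 12 and sum 13: that's 12 and 1.
Split the middle term: 2·m^2+12·m + m+6 = 2·m·(m+6) + (m+6).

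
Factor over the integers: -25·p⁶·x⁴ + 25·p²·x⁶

Pull out the common factor 25·p²·x⁴, leaving -p⁴ + x².
Recognize a difference of squares with the parts x and p².

-25·p²·x⁴·(p² + x)·(p² - x)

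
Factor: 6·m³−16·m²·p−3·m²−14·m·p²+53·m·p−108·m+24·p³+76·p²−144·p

(2·m−2·p−9)·(3·m+4·p)·(m−3·p+4)

Group: 2·m·(3·m²−5·m·p+12·m−12·p²+16·p) + (−2·p−9)·(3·m²−5·m·p+12·m−12·p²+16·p); both groups contain (3·m²−5·m·p+12·m−12·p²+16·p), so (2·m−2·p−9) is a factor with cofactor 3·m²−5·m·p+12·m−12·p²+16·p.
The cofactor groups again: 3·m²−5·m·p+12·m−12·p²+16·p = 3·m·(m−3·p+4) + 4·p·(m−3·p+4); both groups contain (m−3·p+4), giving (3·m+4·p)·(m−3·p+4).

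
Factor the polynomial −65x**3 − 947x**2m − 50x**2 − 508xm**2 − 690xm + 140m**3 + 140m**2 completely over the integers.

−(5x − m)(13x + 10m + 10)(x + 14m)

Group: 13x(−5x**2 − 69xm + 14m**2) + (10m + 10)(−5x**2 − 69xm + 14m**2); both groups contain (−5x**2 − 69xm + 14m**2), so (13x + 10m + 10) is a factor with cofactor −5x**2 − 69xm + 14m**2.
The cofactor groups again: −5x**2 − 69xm + 14m**2 = −x(5x − m) − 14m(5x − m); both groups contain (5x − m), giving −(x + 14m)(5x − m).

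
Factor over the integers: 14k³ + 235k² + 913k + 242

Trying the rational-root candidates, k = -2/7 is a root, so (7k + 2) divides it; the quotient is 2k² + 33k + 121.
The remaining quadratic factors as (k + 11)(2k + 11).

(2k + 11)(7k + 2)(k + 11)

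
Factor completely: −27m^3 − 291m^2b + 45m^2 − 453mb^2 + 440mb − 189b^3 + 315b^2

Group: 9m(−3m^2 − 30mb + 5m − 27b^2 + 45b) + 7b(−3m^2 − 30mb + 5m − 27b^2 + 45b); both groups contain (−3m^2 − 30mb + 5m − 27b^2 + 45b), so (9m + 7b) is a factor with cofactor −3m^2 − 30mb + 5m − 27b^2 + 45b.
The cofactor groups again: −3m^2 − 30mb + 5m − 27b^2 + 45b = −m(3m + 3b − 5) − 9b(3m + 3b − 5); both groups contain (3m + 3b − 5), giving −(m + 9b)(3m + 3b − 5).

−(3m + 3b − 5)(9m + 7b)(m + 9b)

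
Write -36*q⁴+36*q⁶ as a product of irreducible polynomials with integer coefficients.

36*q⁴*(q+1)*(q-1)

Every term has a factor of 36*q⁴; factoring it out leaves q²-1.
Recognize a difference of squares with the parts q and 1.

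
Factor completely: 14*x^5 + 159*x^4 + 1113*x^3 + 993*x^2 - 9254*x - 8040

(2*x - 5)*(7*x + 6)*(x + 4)*(x^2 + 9*x + 67)

Among the possible rational roots, x = -4 is a root, so (x + 4) is a factor; dividing leaves 14*x^4 + 103*x^3 + 701*x^2 - 1811*x - 2010.
Then x = -6/7 is a root, so (7*x + 6) is a factor; dividing leaves 2*x^3 + 13*x^2 + 89*x - 335.
Continuing, x = 5/2 is a root, so (2*x - 5) is a factor; dividing leaves x^2 + 9*x + 67.
The quadratic x^2 + 9*x + 67 has discriminant -187 < 0 and is irreducible over ℤ.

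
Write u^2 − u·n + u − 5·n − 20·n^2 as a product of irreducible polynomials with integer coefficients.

Group: u·(u − 5·n) + (4·n + 1)·(u − 5·n); both groups contain (u − 5·n).

(u − 5·n)·(u + 4·n + 1)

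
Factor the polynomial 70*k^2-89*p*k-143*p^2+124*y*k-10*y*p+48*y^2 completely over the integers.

(8*y+13*p+14*k)*(6*y-11*p+5*k)

Group: 8*y*(6*y-11*p+5*k) + (13*p+14*k)*(6*y-11*p+5*k); both groups contain (6*y-11*p+5*k).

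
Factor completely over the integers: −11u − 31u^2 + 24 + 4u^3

(4u − 3)(u + 1)(u − 8)

Testing divisors of the constant over divisors of the leading coefficient, u = 3/4 is a root, so (4u − 3) divides it; the quotient is u^2 − 7u − 8.
The remaining quadratic factors as (u + 1)(u − 8).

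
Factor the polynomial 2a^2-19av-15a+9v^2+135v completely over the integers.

Group: 2a(a-9v) + (-v-15)(a-9v); both groups contain (a-9v).

(2a-v-15)(a-9v)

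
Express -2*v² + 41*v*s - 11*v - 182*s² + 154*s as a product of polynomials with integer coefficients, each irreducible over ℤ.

Group: -v*(2*v - 13*s + 11) + 14*s*(2*v - 13*s + 11); both groups contain (2*v - 13*s + 11).

-(2*v - 13*s + 11)*(v - 14*s)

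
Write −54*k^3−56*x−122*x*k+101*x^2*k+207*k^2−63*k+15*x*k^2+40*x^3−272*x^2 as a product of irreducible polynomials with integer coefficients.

(5*x−3*k+1)*(x+2*k−7)*(8*x+9*k)

Group: 8*x*(5*x^2+7*x*k−34*x−6*k^2+23*k−7) + 9*k*(5*x^2+7*x*k−34*x−6*k^2+23*k−7); both groups contain (5*x^2+7*x*k−34*x−6*k^2+23*k−7), so (8*x+9*k) is a factor with cofactor 5*x^2+7*x*k−34*x−6*k^2+23*k−7.
The cofactor groups again: 5*x^2+7*x*k−34*x−6*k^2+23*k−7 = x*(5*x−3*k+1) + (2*k−7)*(5*x−3*k+1); both groups contain (5*x−3*k+1), giving (x+2*k−7)*(5*x−3*k+1).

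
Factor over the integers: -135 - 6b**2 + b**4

Substitute u = b**2 to get a quadratic in u, then factor.
b**2 - 15 is irreducible over ℤ (15 is not a perfect square).
b**2 + 9 is irreducible over ℤ (sum of squares).

(b**2 + 9)(b**2 - 15)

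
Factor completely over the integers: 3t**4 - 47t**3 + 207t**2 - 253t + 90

(3t - 2)(t - 1)(t - 5)(t - 9)

Testing divisors of the constant over divisors of the leading coefficient, t = 2/3 is a root, giving the factor (3t - 2) and quotient t**3 - 15t**2 + 59t - 45.
Continuing, t = 1 is a root, so (t - 1) is a factor; dividing leaves t**2 - 14t + 45.
The remaining quadratic factors as (t - 5)(t - 9).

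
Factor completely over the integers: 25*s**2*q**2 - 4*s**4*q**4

-q**2*s**2*(2*s*q + 5)*(2*s*q - 5)

Factor out s**2*q**2 first: what remains is -4*s**2*q**2 + 25.
Recognize a difference of squares with the parts 5 and 2*s*q.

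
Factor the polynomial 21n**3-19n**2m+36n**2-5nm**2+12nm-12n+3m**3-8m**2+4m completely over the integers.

Group: 3n(7n**2-4nm+12n-3m**2+8m-4) - m(7n**2-4nm+12n-3m**2+8m-4); both groups contain (7n**2-4nm+12n-3m**2+8m-4), so (3n-m) is a factor with cofactor 7n**2-4nm+12n-3m**2+8m-4.
The cofactor groups again: 7n**2-4nm+12n-3m**2+8m-4 = n(7n+3m-2) + (-m+2)(7n+3m-2); both groups contain (7n+3m-2), giving (n-m+2)(7n+3m-2).

(3n-m)(n-m+2)(7n+3m-2)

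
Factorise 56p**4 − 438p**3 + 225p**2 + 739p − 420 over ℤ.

(2p − 3)(4p + 5)(7p − 4)(p − 7)

Testing divisors of the constant over divisors of the leading coefficient, p = 4/7 is a root, so (7p − 4) is a factor; dividing leaves 8p**3 − 58p**2 − p + 105.
Continuing, p = 7 is a root, giving the factor (p − 7) and quotient 8p**2 − 2p − 15.
The remaining quadratic factors as (4p + 5)(2p − 3).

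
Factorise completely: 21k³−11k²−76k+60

By the rational root theorem, k = −2 is a root, so (k+2) is a factor; dividing leaves 21k²−53k+30.
The remaining quadratic factors as (3k−5)(7k−6).

(3k−5)(7k−6)(k+2)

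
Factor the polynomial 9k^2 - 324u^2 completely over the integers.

Every term has a factor of 9. Then k^2 - 36u^2 = (k)² − (6u)².

9(k + 6u)(k - 6u)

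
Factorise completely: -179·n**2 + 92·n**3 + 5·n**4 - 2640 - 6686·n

(5·n + 2)·(n + 11)·(n + 15)·(n - 8)

Among the possible rational roots, n = 8 is a root, giving the factor (n - 8) and quotient 5·n**3 + 132·n**2 + 877·n + 330.
Next, n = -11 is a root, so (n + 11) divides it; the quotient is 5·n**2 + 77·n + 30.
The remaining quadratic factors as (5·n + 2)(n + 15).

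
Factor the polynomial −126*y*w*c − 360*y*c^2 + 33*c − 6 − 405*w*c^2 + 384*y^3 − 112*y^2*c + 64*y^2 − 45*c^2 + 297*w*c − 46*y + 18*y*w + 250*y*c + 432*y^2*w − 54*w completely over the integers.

(8*y − 9*c + 3)*(6*y + 5*c − 2)*(8*y + 9*w + 1)

Group: 8*y*(48*y^2 − 14*y*c + 2*y − 45*c^2 + 33*c − 6) + (9*w + 1)*(48*y^2 − 14*y*c + 2*y − 45*c^2 + 33*c − 6); both groups contain (48*y^2 − 14*y*c + 2*y − 45*c^2 + 33*c − 6), so (8*y + 9*w + 1) is a factor with cofactor 48*y^2 − 14*y*c + 2*y − 45*c^2 + 33*c − 6.
The cofactor groups again: 48*y^2 − 14*y*c + 2*y − 45*c^2 + 33*c − 6 = 8*y*(6*y + 5*c − 2) + (−9*c + 3)*(6*y + 5*c − 2); both groups contain (6*y + 5*c − 2), giving (8*y − 9*c + 3)*(6*y + 5*c − 2).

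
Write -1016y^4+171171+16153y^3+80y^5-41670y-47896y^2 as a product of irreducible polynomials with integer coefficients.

(4y+7)(4y-13)(5y-11)(y^2-9y+171)

Trying the rational-root candidates, y = 13/4 is a root, so (4y-13) divides it; the quotient is 20y^4-189y^3+3424y^2-846y-13167.
Continuing, y = -7/4 is a root, giving the factor (4y+7) and quotient 5y^3-56y^2+954y-1881.
Continuing, y = 11/5 is a root, giving the factor (5y-11) and quotient y^2-9y+171.
The quadratic y^2-9y+171 has discriminant -603 < 0 and is irreducible over ℤ.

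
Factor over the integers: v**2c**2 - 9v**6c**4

Pull out the common factor v**2c**2, leaving -9v**4c**2 + 1.
Recognize a difference of squares with the parts 1 and 3v**2c.

-c**2v**2(3v**2c + 1)(3v**2c - 1)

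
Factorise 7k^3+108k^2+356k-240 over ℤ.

(7k-4)(k+10)(k+6)

Trying the rational-root candidates, k = -6 is a root, so (k+6) divides it; the quotient is 7k^2+66k-40.
The remaining quadratic factors as (7k-4)(k+10).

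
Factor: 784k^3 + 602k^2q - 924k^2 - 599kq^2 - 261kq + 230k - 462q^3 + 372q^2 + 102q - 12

(14k + 11q - 1)(7k + 6q - 6)(8k - 7q - 2)

Group: 14k(56k^2 - kq - 62k - 42q^2 + 30q + 12) + (11q - 1)(56k^2 - kq - 62k - 42q^2 + 30q + 12); both groups contain (56k^2 - kq - 62k - 42q^2 + 30q + 12), so (14k + 11q - 1) is a factor with cofactor 56k^2 - kq - 62k - 42q^2 + 30q + 12.
The cofactor groups again: 56k^2 - kq - 62k - 42q^2 + 30q + 12 = 7k(8k - 7q - 2) + (6q - 6)(8k - 7q - 2); both groups contain (8k - 7q - 2), giving (7k + 6q - 6)(8k - 7q - 2).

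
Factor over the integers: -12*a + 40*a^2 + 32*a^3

4*a*(2*a + 3)*(4*a - 1)

Pull out the common factor 4*a, then factor the remaining trinomial.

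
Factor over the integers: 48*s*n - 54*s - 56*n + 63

(6*s - 7)*(8*n - 9)

Group as (48*s*n - 54*s) + (-56*n + 63) = 6*s*(8*n - 9) - 7*(8*n - 9).
Both groups share the factor (8*n - 9).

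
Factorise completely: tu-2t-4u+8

Group as (tu-2t) + (-4u+8) = t(u-2) - 4(u-2).
Both groups share the factor (u-2).

(t-4)(u-2)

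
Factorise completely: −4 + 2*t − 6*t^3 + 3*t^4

Group as (3*t^4 + 2*t) + (−6*t^3 − 4) = t*(3*t^3 + 2) − 2*(3*t^3 + 2).
Both groups share the factor (3*t^3 + 2).

(t − 2)*(3*t^3 + 2)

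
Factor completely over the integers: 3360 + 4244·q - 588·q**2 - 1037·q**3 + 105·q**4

Testing divisors of the constant over divisors of the leading coefficient, q = -6/7 is a root, giving the factor (7·q + 6) and quotient 15·q**3 - 161·q**2 + 54·q + 560.
Then q = -8/5 is a root, so (5·q + 8) is a factor; dividing leaves 3·q**2 - 37·q + 70.
The remaining quadratic factors as (q - 10)(3·q - 7).

(3·q - 7)·(5·q + 8)·(7·q + 6)·(q - 10)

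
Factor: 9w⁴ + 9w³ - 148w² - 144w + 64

(3w + 4)(3w - 1)(w + 4)(w - 4)

By the rational root theorem, w = 1/3 is a root, so (3w - 1) is a factor; dividing leaves 3w³ + 4w² - 48w - 64.
Continuing, w = 4 is a root, so (w - 4) divides it; the quotient is 3w² + 16w + 16.
The remaining quadratic factors as (3w + 4)(w + 4).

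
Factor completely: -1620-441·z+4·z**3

Trying the rational-root candidates, z = -9/2 is a root, so (2·z+9) divides it; the quotient is 2·z**2-9·z-180.
The remaining quadratic factors as (2·z+15)(z-12).

(2·z+15)·(2·z+9)·(z-12)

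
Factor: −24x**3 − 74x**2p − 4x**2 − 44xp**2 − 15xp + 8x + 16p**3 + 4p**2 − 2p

−(4x − p)(2x + 4p − 1)(3x + 4p + 2)

Group: 2x(−12x**2 − 13xp − 8x + 4p**2 + 2p) + (4p − 1)(−12x**2 − 13xp − 8x + 4p**2 + 2p); both groups contain (−12x**2 − 13xp − 8x + 4p**2 + 2p), so (2x + 4p − 1) is a factor with cofactor −12x**2 − 13xp − 8x + 4p**2 + 2p.
The cofactor groups again: −12x**2 − 13xp − 8x + 4p**2 + 2p = −3x(4x − p) + (−4p − 2)(4x − p); both groups contain (4x − p), giving −(3x + 4p + 2)(4x − p).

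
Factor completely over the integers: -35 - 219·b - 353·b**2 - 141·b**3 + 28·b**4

By the rational root theorem, b = -5/7 is a root, so (7·b + 5) is a factor; dividing leaves 4·b**3 - 23·b**2 - 34·b - 7.
Then b = -1 is a root, so (b + 1) is a factor; dividing leaves 4·b**2 - 27·b - 7.
The remaining quadratic factors as (b - 7)(4·b + 1).

(4·b + 1)·(7·b + 5)·(b + 1)·(b - 7)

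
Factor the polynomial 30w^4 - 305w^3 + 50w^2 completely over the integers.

5w^2(6w - 1)(w - 10)

Pull out the common factor 5w^2, then factor the remaining trinomial.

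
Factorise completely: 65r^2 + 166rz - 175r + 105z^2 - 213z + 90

Group: 13r(5r + 7z - 10) + (15z - 9)(5r + 7z - 10); both groups contain (5r + 7z - 10).

(13r + 15z - 9)(5r + 7z - 10)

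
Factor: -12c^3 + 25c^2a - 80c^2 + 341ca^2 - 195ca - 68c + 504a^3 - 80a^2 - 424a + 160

-(c - 7a + 5)(3c + 8a + 8)(4c + 9a - 4)

Group: 4c(-3c^2 + 13ca - 23c + 56a^2 + 16a - 40) + (9a - 4)(-3c^2 + 13ca - 23c + 56a^2 + 16a - 40); both groups contain (-3c^2 + 13ca - 23c + 56a^2 + 16a - 40), so (4c + 9a - 4) is a factor with cofactor -3c^2 + 13ca - 23c + 56a^2 + 16a - 40.
The cofactor groups again: -3c^2 + 13ca - 23c + 56a^2 + 16a - 40 = -3c(c - 7a + 5) + (-8a - 8)(c - 7a + 5); both groups contain (c - 7a + 5), giving -(3c + 8a + 8)(c - 7a + 5).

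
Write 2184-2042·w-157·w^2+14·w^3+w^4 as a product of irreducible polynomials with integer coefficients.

Trying the rational-root candidates, w = 12 is a root, so (w-12) is a factor; dividing leaves w^3+26·w^2+155·w-182.
Then w = 1 is a root, so (w-1) divides it; the quotient is w^2+27·w+182.
The remaining quadratic factors as (w+13)(w+14).

(w+13)·(w+14)·(w-1)·(w-12)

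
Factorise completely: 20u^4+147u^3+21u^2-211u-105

By the rational root theorem, u = 5/4 is a root, so (4u-5) divides it; the quotient is 5u^3+43u^2+59u+21.
Next, u = -1 is a root, giving the factor (u+1) and quotient 5u^2+38u+21.
The remaining quadratic factors as (5u+3)(u+7).

(4u-5)(5u+3)(u+1)(u+7)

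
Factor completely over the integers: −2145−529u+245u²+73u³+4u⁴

(4u−11)(u+13)(u+3)(u+5)

Trying the rational-root candidates, u = 11/4 is a root, so (4u−11) divides it; the quotient is u³+21u²+119u+195.
Then u = −5 is a root, so (u+5) divides it; the quotient is u²+16u+39.
The remaining quadratic factors as (u+13)(u+3).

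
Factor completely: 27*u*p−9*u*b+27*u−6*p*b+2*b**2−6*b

Group: 3*p*(9*u−2*b) + (−b+3)*(9*u−2*b); both groups contain (9*u−2*b).

(9*u−2*b)*(3*p−b+3)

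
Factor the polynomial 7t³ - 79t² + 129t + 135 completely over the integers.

Trying the rational-root candidates, t = -5/7 is a root, so (7t + 5) is a factor; dividing leaves t² - 12t + 27.
The remaining quadratic factors as (t - 9)(t - 3).

(7t + 5)(t - 3)(t - 9)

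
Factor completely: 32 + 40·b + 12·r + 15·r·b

(3·r + 8)·(5·b + 4)

Group as (15·r·b + 12·r) + (40·b + 32) = 3·r·(5·b + 4) + 8·(5·b + 4).
Both groups share the factor (5·b + 4).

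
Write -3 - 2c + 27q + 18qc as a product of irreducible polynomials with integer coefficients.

(2c + 3)(9q - 1)

Group as (18qc + 27q) + (-2c - 3) = 9q(2c + 3) - (2c + 3).
Both groups share the factor (2c + 3).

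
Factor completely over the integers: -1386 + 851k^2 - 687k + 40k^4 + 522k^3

(2k + 3)(4k + 7)(5k - 6)(k + 11)

By the rational root theorem, k = -3/2 is a root, so (2k + 3) is a factor; dividing leaves 20k^3 + 231k^2 + 79k - 462.
Next, k = -11 is a root, so (k + 11) is a factor; dividing leaves 20k^2 + 11k - 42.
The remaining quadratic factors as (4k + 7)(5k - 6).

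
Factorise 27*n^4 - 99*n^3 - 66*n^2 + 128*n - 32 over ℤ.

By the rational root theorem, n = -4/3 is a root, so (3*n + 4) is a factor; dividing leaves 9*n^3 - 45*n^2 + 38*n - 8.
Then n = 1/3 is a root, giving the factor (3*n - 1) and quotient 3*n^2 - 14*n + 8.
The remaining quadratic factors as (3*n - 2)(n - 4).

(3*n + 4)*(3*n - 1)*(3*n - 2)*(n - 4)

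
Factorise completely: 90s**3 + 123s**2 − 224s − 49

(3s + 7)(5s + 1)(6s − 7)

Trying the rational-root candidates, s = −7/3 is a root, so (3s + 7) is a factor; dividing leaves 30s**2 − 29s − 7.
The remaining quadratic factors as (5s + 1)(6s − 7).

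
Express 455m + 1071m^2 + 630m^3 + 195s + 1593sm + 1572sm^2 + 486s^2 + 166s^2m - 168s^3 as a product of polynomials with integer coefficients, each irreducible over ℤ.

-(4s - 15m - 13)(14s + 6m + 5)(3s + 7m)

Group: 14s(-12s^2 + 17sm + 39s + 105m^2 + 91m) + (6m + 5)(-12s^2 + 17sm + 39s + 105m^2 + 91m); both groups contain (-12s^2 + 17sm + 39s + 105m^2 + 91m), so (14s + 6m + 5) is a factor with cofactor -12s^2 + 17sm + 39s + 105m^2 + 91m.
The cofactor groups again: -12s^2 + 17sm + 39s + 105m^2 + 91m = -4s(3s + 7m) + (15m + 13)(3s + 7m); both groups contain (3s + 7m), giving -(4s - 15m - 13)(3s + 7m).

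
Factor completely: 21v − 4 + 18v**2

Need a pair with product 18·(−4) = −72 and sum 21: that's 24 and −3.
Split the middle term: 18v**2 + 24v − 3v − 4 = 6v(3v + 4) − (3v + 4).

(3v + 4)(6v − 1)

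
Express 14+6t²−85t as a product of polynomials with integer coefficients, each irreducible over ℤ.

Need a pair with product 6·14 = 84 and sum −85: that's −84 and −1.
Split the middle term: 6t²−84t − t+14 = 6t(t−14) − (t−14).

(6t−1)(t−14)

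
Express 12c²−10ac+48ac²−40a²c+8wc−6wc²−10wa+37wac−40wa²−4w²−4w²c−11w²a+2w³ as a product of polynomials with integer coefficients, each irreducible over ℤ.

Group: 2w(w²−8wa+wc−2w−8ac−2c) + (5a−6c)(w²−8wa+wc−2w−8ac−2c); both groups contain (w²−8wa+wc−2w−8ac−2c), so (2w+5a−6c) is a factor with cofactor w²−8wa+wc−2w−8ac−2c.
The cofactor groups again: w²−8wa+wc−2w−8ac−2c = w(w−8a−2) + c(w−8a−2); both groups contain (w−8a−2), giving (w+c)(w−8a−2).

(w−8a−2)(2w+5a−6c)(w+c)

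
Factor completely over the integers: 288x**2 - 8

8(6x + 1)(6x - 1)

Factor out 8, leaving 36x**2 - 1, which is a difference of two squares.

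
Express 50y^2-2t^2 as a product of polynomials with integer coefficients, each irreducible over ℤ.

Every term has a factor of 2. Then 25y^2-t^2 = (5y)² − (t)².

2(5y-t)(5y+t)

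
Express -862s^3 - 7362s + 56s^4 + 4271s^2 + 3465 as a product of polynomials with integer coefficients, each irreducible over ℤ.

(2s - 11)(4s - 3)(7s - 15)(s - 7)

By the rational root theorem, s = 11/2 is a root, giving the factor (2s - 11) and quotient 28s^3 - 277s^2 + 612s - 315.
Then s = 7 is a root, so (s - 7) divides it; the quotient is 28s^2 - 81s + 45.
The remaining quadratic factors as (7s - 15)(4s - 3).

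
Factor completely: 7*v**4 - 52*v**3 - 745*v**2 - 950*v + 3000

Among the possible rational roots, v = 10/7 is a root, so (7*v - 10) divides it; the quotient is v**3 - 6*v**2 - 115*v - 300.
Next, v = 15 is a root, so (v - 15) divides it; the quotient is v**2 + 9*v + 20.
The remaining quadratic factors as (v + 5)(v + 4).

(7*v - 10)*(v + 4)*(v + 5)*(v - 15)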